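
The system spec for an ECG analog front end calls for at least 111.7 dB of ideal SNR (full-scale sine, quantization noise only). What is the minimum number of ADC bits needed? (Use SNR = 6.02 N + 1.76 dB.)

19 bits

N ≥ (111.7 − 1.76)/6.02 = 18.262 → N_min = 19.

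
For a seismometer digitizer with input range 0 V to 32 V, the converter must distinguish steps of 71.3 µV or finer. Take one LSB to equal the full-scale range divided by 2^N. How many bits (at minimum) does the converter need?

Full-scale range = 32 V.
Required number of levels: 32/71.3 µV = 448810; smallest N with 2^N ≥ that is 19.

19 bits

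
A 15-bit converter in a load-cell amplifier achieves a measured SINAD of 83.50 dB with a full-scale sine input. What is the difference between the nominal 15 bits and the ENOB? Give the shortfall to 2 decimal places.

N_eff = (83.50 − 1.76)/6.02 = 13.5781 bits.
Shortfall = 15 − 13.5781 = 1.4219 bits.

1.42 bits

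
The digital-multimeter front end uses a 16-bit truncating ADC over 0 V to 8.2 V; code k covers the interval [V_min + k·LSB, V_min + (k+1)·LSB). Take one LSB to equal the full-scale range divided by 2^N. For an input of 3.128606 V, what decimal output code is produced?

Range is 8.2 V. LSB = 8.2 V / 2^16 ≈ 125.1 µV.
code = ⌊(V_in − V_min)/LSB⌋ = ⌊(V_in − V_min) × 2^16 / range⌋
     = ⌊(3.128606 − (0)) × 65536 / 8.2⌋ = ⌊3.128606 × 65536/8.2⌋
     = ⌊25004.430⌋ = 25004.

25004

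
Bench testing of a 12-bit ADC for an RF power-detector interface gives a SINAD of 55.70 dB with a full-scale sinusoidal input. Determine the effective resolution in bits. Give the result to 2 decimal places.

8.96 bits

Inverting SNR = 6.02 N + 1.76: N_eff = (55.70 − 1.76)/6.02 = 8.9601.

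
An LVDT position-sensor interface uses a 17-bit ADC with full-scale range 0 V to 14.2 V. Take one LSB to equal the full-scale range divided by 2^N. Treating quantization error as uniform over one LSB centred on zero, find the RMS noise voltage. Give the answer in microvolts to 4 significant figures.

Full-scale range = 14.2 V.
LSB = 14.2 V ÷ 2^17 = 14.2/131072 V = 108.337 µV.
σ_q = LSB/√12 = 108.337 µV/3.4641 = 31.27 µV.

31.27 µV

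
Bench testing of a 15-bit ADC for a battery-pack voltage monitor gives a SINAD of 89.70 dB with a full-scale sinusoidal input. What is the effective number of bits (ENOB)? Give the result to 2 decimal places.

Inverting SNR = 6.02 N + 1.76: N_eff = (89.70 − 1.76)/6.02 = 14.6080.

14.61 bits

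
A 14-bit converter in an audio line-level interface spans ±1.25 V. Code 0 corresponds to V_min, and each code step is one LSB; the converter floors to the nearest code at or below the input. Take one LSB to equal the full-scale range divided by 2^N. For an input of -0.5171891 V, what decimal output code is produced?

4802

The full-scale span is 1.25 − (-1.25) = 2.5 V. LSB = 2.5 V / 2^14 ≈ 152.6 µV.
(V_in − V_min) × 2^14/range = (-0.5171891 − (-1.25)) × 16384/2.5 = 4802.550.
Floor → code = 4802.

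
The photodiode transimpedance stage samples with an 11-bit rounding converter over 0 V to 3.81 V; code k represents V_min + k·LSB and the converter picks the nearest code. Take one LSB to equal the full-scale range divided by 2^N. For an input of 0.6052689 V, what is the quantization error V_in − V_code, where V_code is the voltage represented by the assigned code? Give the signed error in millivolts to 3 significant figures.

Range is 3.81 V. LSB = 3.81 V / 2^11 ≈ 1.860 mV.
Position in LSBs: (0.6052689 − (0)) × 2048/3.81 = 325.3519; rounding gives k = 325.
V_code = V_min + k × range/2^11 = 0 + 325 × 3.81/2048 = 0.6046142578 V.
Error = V_in − V_code = 0.6052689 − (0.6046142578) = +0.655 mV.

+0.655 mV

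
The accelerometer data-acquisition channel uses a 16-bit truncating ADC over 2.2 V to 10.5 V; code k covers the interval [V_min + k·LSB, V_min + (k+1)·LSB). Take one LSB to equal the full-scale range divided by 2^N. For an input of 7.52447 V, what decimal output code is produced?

Span: 10.5 V − (2.2 V) = 8.3 V. LSB = 8.3 V / 2^16 ≈ 126.6 µV.
V_in − V_min = 7.52447 − (2.2) = 5.32447 V.
Divide by LSB: 5.32447 × 65536/8.3 = 42041.5019.
Truncating gives code 42041.

42041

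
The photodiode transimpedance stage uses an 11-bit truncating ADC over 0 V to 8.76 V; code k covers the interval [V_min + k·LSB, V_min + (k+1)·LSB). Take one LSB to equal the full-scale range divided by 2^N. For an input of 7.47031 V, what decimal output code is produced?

1746

Full-scale range = 8.76 V. LSB = 8.76 V / 2^11 ≈ 4.277 mV.
code = ⌊(V_in − V_min)/LSB⌋ = ⌊(V_in − V_min) × 2^11 / range⌋
     = ⌊(7.47031 − (0)) × 2048 / 8.76⌋ = ⌊7.47031 × 2048/8.76⌋
     = ⌊1746.483⌋ = 1746.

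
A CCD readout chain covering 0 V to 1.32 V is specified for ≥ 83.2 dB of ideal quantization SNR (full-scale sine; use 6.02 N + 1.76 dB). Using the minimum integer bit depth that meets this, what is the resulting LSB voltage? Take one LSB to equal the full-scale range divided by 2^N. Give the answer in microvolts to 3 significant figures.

Full-scale range = 1.32 V.
N ≥ (83.2 − 1.76)/6.02 = 13.528 → N_min = 14.
LSB = 1.32 V ÷ 2^14 = 1.32/16384 V = 80.6 µV.

80.6 µV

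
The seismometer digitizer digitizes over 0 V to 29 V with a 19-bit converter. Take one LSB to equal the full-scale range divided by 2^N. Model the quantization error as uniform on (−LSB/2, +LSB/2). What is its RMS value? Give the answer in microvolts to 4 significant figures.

15.97 µV

Span = 29 V.
LSB = 29 V / 2^19 = 55.3131 µV.
RMS of a uniform error over width LSB is LSB/√12 = 15.97 µV.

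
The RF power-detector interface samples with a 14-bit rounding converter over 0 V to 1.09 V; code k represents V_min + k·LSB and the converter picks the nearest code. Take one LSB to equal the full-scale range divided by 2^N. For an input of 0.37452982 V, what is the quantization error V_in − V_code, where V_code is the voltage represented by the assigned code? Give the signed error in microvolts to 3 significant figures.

−24.6 µV

V_FS = 1.09 V. LSB = 1.09 V / 2^14 ≈ 66.53 µV.
(0.37452982 − (0)) / LSB = 0.37452982 × 16384/1.09 = 5629.6299. Nearest integer: k = 5630.
V_code = V_min + k × range/2^14 = 0 + 5630 × 1.09/16384 = 0.37455444336 V.
Error = V_in − V_code = 0.37452982 − (0.37455444336) = −24.6 µV.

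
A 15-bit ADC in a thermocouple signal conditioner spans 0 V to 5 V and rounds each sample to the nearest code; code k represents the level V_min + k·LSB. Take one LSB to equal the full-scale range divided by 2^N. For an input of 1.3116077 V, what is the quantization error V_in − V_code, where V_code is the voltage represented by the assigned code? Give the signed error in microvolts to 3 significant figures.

Span = 5 V. LSB = 5 V / 2^15 ≈ 152.6 µV.
Position in LSBs: (1.3116077 − (0)) × 32768/5 = 8595.7522; rounding gives k = 8596.
V_code = V_min + k × range/2^15 = 0 + 8596 × 5/32768 = 1.3116455078 V.
e = 1.3116077 − (1.3116455078) = −37.8 µV.

−37.8 µV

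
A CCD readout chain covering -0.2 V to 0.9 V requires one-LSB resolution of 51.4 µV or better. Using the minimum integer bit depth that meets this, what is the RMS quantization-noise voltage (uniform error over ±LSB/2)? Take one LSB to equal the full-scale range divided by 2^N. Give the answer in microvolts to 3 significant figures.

9.69 µV

The full-scale span is 0.9 − (-0.2) = 1.1 V.
Levels needed ≥ 1.1/51.4 µV = 21400. 2^15 = 32768 suffices, so N_min = 15.
LSB = 1.1 V ÷ 2^15 = 1.1/32768 V = 33.569 µV.
σ_q = LSB/√12 = 33.569 µV/3.4641 = 9.69 µV.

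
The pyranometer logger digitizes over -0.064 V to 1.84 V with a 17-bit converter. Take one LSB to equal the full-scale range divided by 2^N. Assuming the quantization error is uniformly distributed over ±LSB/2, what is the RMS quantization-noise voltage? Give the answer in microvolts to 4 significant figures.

Span: 1.84 V − (-0.064 V) = 1.904 V.
LSB = 1.904 V ÷ 2^17 = 1.904/131072 V = 14.5264 µV.
V_rms = LSB/√12 = 14.5264 µV / √12 = 4.193 µV.

4.193 µV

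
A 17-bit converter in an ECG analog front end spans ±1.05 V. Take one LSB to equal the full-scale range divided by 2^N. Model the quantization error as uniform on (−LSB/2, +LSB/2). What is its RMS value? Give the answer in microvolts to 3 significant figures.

4.63 µV

The full-scale span is 1.05 − (-1.05) = 2.1 V.
LSB = 2.1 V / 2^17 = 16.022 µV.
σ_q = LSB/√12 = 16.022 µV/3.4641 = 4.63 µV.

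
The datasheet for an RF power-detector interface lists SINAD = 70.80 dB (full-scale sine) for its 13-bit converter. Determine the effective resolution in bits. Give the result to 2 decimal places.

(70.80 − 1.76) / 6.02 = 69.04/6.02 = 11.4684 effective bits.

11.47 bits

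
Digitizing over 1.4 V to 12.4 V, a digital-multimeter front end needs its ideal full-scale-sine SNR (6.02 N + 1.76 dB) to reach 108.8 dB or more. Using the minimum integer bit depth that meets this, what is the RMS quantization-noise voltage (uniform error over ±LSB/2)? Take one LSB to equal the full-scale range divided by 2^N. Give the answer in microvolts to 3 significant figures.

Range = 12.4 − (1.4) = 11 V.
6.02 N + 1.76 ≥ 108.8 gives N ≥ 17.781, so the minimum integer is 18.
Step size = 11/262144 V = 41.962 µV.
RMS noise = LSB/√12 = 12.1 µV.

12.1 µV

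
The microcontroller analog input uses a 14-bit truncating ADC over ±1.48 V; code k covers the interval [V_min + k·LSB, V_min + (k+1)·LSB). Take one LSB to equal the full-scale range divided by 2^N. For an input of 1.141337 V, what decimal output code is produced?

14509

Full-scale range = 1.48 V − (-1.48 V) = 2.96 V. LSB = 2.96 V / 2^14 ≈ 180.7 µV.
(V_in − V_min) × 2^14/range = (1.141337 − (-1.48)) × 16384/2.96 = 14509.455.
Floor → code = 14509.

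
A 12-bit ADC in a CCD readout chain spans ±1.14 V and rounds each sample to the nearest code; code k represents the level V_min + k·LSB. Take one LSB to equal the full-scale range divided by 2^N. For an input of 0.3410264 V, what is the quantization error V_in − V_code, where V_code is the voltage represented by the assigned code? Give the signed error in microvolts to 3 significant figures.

−194 µV

Span: 1.14 V − (-1.14 V) = 2.28 V. LSB = 2.28 V / 2^12 ≈ 0.5566 mV.
Position in LSBs: (0.3410264 − (-1.14)) × 4096/2.28 = 2660.6509; rounding gives k = 2661.
V_code = -1.14 + (2661/4096) × 2.28 = 0.3412207031 V.
Error = V_in − V_code = 0.3410264 − (0.3412207031) = −194 µV.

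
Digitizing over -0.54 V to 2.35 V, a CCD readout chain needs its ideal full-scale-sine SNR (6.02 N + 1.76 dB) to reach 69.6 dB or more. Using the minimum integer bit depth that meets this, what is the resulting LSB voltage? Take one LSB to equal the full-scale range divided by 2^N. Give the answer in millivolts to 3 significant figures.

Range = 2.35 − (-0.54) = 2.89 V.
N ≥ (69.6 − 1.76)/6.02 = 11.269 → N_min = 12.
Step size = 2.89/4096 V = 0.706 mV.

0.706 mV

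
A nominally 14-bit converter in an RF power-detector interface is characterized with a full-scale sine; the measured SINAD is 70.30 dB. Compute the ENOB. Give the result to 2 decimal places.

ENOB = (70.30 − 1.76)/6.02 = 11.3854 bits.

11.39 bits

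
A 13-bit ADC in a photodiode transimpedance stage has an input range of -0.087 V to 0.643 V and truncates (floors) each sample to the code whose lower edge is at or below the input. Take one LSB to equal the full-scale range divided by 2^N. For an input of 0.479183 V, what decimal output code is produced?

6353

The full-scale span is 0.643 − (-0.087) = 0.73 V. LSB = 0.73 V / 2^13 ≈ 89.11 µV.
(V_in − V_min) × 2^13/range = (0.479183 − (-0.087)) × 8192/0.73 = 6353.659.
Floor → code = 6353.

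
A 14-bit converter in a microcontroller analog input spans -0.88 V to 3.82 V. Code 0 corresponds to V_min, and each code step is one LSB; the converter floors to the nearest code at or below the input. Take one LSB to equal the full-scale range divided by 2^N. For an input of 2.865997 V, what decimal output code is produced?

Span: 3.82 V − (-0.88 V) = 4.7 V. LSB = 4.7 V / 2^14 ≈ 286.9 µV.
code = ⌊(V_in − V_min)/LSB⌋ = ⌊(V_in − V_min) × 2^14 / range⌋
     = ⌊(2.865997 − (-0.88)) × 16384 / 4.7⌋ = ⌊3.745997 × 16384/4.7⌋
     = ⌊13058.386⌋ = 13058.

13058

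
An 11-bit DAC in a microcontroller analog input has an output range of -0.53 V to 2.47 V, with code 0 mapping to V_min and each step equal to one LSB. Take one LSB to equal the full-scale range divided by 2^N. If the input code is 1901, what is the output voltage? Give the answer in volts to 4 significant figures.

2.255 V

The full-scale span is 2.47 − (-0.53) = 3 V. LSB = 3 V / 2^11.
Output = V_min + (1901/2048) × range = -0.53 + 0.928223 × 3 V
      = -0.53 V + 2.78467 V = 2.25467 V.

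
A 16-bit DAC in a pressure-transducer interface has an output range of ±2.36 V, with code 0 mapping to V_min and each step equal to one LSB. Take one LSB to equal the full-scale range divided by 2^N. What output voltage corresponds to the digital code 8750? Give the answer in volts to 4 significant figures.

Range = 2.36 − (-2.36) = 4.72 V. LSB = 4.72 V / 2^16.
V_out = V_min + code × LSB = -2.36 V + 8750 × 4.72 V / 65536
      = -2.36 + 0.630188 = -1.72981 V.

-1.730 V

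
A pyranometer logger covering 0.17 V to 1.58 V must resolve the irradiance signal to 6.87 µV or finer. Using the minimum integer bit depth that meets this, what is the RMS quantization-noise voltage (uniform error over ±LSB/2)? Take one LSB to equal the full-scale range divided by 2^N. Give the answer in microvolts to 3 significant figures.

1.55 µV

The full-scale span is 1.58 − (0.17) = 1.41 V.
Required number of levels: 1.41/6.87 µV = 205240; smallest N with 2^N ≥ that is 18.
One LSB is 1.41 V / 262144 = 5.3787 µV.
RMS noise = LSB/√12 = 1.55 µV.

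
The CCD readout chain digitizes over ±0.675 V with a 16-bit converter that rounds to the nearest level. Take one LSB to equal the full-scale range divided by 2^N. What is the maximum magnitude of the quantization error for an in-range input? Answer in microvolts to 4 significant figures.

The full-scale span is 0.675 − (-0.675) = 1.35 V.
One LSB is 1.35 V / 65536 = 20.5994 µV.
Worst-case error for round-to-nearest is half an LSB: 10.30 µV.

10.30 µV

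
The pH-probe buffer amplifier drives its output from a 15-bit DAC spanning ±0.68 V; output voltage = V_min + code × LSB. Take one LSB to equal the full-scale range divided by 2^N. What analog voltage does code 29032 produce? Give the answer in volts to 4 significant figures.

0.5249 V

The full-scale span is 0.68 − (-0.68) = 1.36 V. LSB = 1.36 V / 2^15.
V_out = -0.68 + 29032 × (1.36/32768) V
      = -0.68 + 1.20494 = 0.524941 V.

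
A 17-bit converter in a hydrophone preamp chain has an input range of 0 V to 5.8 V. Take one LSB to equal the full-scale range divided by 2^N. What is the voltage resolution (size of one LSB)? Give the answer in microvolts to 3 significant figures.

Span = 5.8 V.
2^17 = 131072 levels.
LSB = 5.8 V / 2^17 = 44.3 µV.

44.3 µV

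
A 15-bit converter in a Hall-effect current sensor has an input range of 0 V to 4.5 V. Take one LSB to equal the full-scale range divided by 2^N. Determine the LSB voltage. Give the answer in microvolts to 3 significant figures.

Full-scale range = 4.5 V.
There are 2^15 = 32768 steps.
LSB = 4.5 V ÷ 2^15 = 4.5/32768 V = 137 µV.

137 µV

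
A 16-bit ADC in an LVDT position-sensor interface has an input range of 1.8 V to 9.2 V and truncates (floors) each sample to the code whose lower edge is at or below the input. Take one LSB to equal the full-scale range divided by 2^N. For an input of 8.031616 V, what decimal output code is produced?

Full-scale range = 9.2 V − (1.8 V) = 7.4 V. LSB = 7.4 V / 2^16 ≈ 112.9 µV.
V_in − V_min = 8.031616 − (1.8) = 6.231616 V.
Divide by LSB: 6.231616 × 65536/7.4 = 55188.5387.
Truncating gives code 55188.

55188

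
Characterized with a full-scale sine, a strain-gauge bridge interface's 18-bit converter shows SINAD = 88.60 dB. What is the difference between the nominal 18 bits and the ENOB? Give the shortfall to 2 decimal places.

3.57 bits

ENOB = (SINAD − 1.76)/6.02 = (88.60 − 1.76)/6.02 = 14.4252 bits.
Shortfall = 18 − 14.4252 = 3.5748 bits.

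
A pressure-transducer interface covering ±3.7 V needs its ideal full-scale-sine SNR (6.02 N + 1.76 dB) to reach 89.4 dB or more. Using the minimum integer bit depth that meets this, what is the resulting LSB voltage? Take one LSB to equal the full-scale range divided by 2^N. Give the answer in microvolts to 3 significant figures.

226 µV

Span: 3.7 V − (-3.7 V) = 7.4 V.
Solving 6.02 N ≥ 89.4 − 1.76: N ≥ 14.558. Round up → N = 15.
One LSB is 7.4 V / 32768 = 226 µV.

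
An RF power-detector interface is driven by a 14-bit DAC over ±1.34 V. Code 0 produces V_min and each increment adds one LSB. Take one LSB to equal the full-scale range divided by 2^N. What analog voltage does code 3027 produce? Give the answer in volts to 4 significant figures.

Range = 1.34 − (-1.34) = 2.68 V. LSB = 2.68 V / 2^14.
V_out = V_min + code × LSB = -1.34 V + 3027 × 2.68 V / 16384
      = -1.34 + 0.495139 = -0.844861 V.

-0.8449 V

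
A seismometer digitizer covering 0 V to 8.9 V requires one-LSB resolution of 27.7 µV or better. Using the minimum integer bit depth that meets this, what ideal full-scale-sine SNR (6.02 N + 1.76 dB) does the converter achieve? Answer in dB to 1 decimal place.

Range is 8.9 V.
Levels needed ≥ 8.9/27.7 µV = 321300. 2^19 = 524288 suffices, so N_min = 19.
SNR = 6.02 × 19 + 1.76 = 116.14 dB.

116.1 dB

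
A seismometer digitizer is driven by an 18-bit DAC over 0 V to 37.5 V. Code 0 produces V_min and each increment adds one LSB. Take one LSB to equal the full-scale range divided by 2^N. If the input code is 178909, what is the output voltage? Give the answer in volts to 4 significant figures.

Full-scale range = 37.5 V. LSB = 37.5 V / 2^18.
Output = V_min + (178909/262144) × range = 0 + 0.682484 × 37.5 V
      = 0 + 25.5931 = 25.5931 V.

25.59 V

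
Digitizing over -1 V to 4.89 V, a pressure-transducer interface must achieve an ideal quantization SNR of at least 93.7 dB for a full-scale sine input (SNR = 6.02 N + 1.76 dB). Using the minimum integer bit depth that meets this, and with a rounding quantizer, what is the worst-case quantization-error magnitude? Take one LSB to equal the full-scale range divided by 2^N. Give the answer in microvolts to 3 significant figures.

44.9 µV

Range = 4.89 − (-1) = 5.89 V.
N ≥ (93.7 − 1.76)/6.02 = 15.272 → N_min = 16.
One LSB is 5.89 V / 65536 = 89.874 µV.
Max error for round-to-nearest is LSB/2 = 44.9 µV.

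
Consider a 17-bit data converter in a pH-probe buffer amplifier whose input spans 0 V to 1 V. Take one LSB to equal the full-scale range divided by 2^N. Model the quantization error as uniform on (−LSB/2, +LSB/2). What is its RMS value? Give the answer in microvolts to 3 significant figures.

Range is 1 V.
LSB = 1 V ÷ 2^17 = 1/131072 V = 7.6294 µV.
V_rms = LSB/√12 = 7.6294 µV / √12 = 2.20 µV.

2.20 µV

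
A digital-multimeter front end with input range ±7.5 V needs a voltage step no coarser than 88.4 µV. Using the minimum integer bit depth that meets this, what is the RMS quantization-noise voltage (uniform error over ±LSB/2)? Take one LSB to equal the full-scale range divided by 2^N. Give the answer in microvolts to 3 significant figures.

16.5 µV

The full-scale span is 7.5 − (-7.5) = 15 V.
Levels needed ≥ 15/88.4 µV = 169700. 2^18 = 262144 suffices, so N_min = 18.
LSB = 15 V / 2^18 = 57.220 µV.
σ_q = LSB/√12 = 57.220 µV/3.4641 = 16.5 µV.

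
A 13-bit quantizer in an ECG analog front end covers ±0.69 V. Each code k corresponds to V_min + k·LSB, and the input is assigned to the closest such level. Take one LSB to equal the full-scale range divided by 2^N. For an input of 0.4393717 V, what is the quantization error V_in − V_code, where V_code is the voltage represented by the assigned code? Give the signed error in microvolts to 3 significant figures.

+35.8 µV

Full-scale range = 0.69 V − (-0.69 V) = 1.38 V. LSB = 1.38 V / 2^13 ≈ 168.5 µV.
(V_in − V_min)/LSB = (0.4393717 − (-0.69)) × 8192/1.38 = 6704.2123 → nearest code k = 6704.
Reconstructed level: -0.69 + 6704 × 1.38/8192 V = 0.4393359375 V.
Error = V_in − V_code = 0.4393717 − (0.4393359375) = +35.8 µV.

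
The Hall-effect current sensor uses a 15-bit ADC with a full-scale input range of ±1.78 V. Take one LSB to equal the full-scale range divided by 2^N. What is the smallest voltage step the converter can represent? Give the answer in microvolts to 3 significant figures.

Full-scale range = 1.78 V − (-1.78 V) = 3.56 V.
Number of codes = 2^15 = 32768.
One LSB is 3.56 V / 32768 = 109 µV.

109 µV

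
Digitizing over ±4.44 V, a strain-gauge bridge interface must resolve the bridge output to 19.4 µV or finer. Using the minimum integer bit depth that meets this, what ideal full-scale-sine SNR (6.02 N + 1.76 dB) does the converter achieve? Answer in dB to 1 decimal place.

116.1 dB

Full-scale range = 4.44 V − (-4.44 V) = 8.88 V.
Levels needed ≥ 8.88/19.4 µV = 457700. 2^19 = 524288 suffices, so N_min = 19.
6.02(19) + 1.76 = 116.14 dB.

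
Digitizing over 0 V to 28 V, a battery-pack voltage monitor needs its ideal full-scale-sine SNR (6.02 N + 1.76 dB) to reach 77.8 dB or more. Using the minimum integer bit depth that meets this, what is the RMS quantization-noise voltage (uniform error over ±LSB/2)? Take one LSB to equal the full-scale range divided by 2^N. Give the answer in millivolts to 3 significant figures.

0.987 mV

Span = 28 V.
Solving 6.02 N ≥ 77.8 − 1.76: N ≥ 12.631. Round up → N = 13.
Step size = 28/8192 V = 3.4180 mV.
σ_q = LSB/√12 = 3.4180 mV/3.4641 = 0.987 mV.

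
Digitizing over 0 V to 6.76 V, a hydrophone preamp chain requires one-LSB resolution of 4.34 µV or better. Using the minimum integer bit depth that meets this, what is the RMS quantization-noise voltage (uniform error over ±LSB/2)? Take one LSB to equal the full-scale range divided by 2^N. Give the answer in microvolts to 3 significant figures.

0.931 µV

Span = 6.76 V.
Need 2^N ≥ 6.76 V / 4.34 µV = 1.558e6 → N_min = 21.
One LSB is 6.76 V / 2097152 = 3.2234 µV.
V_rms = LSB/√12 = 0.931 µV.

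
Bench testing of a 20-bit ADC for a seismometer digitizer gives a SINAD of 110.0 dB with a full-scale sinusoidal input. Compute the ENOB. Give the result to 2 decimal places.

17.98 bits

ENOB = (SINAD − 1.76) / 6.02 = (110.0 − 1.76) / 6.02 = 108.24 / 6.02 = 17.9801.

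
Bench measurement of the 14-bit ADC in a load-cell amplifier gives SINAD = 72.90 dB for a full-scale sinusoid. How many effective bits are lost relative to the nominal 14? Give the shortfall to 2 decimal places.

2.18 bits

ENOB = (SINAD − 1.76)/6.02 = (72.90 − 1.76)/6.02 = 11.8173 bits.
Shortfall = 14 − 11.8173 = 2.1827 bits.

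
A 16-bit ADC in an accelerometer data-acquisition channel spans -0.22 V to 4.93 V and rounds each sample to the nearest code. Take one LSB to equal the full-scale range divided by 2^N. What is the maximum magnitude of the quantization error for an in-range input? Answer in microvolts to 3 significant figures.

39.3 µV

Span: 4.93 V − (-0.22 V) = 5.15 V.
LSB = 5.15 V / 2^16 = 78.583 µV.
Worst-case error for round-to-nearest is half an LSB: 39.3 µV.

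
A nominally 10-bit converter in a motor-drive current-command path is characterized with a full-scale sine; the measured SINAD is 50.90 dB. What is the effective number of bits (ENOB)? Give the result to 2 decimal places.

(50.90 − 1.76) / 6.02 = 49.14/6.02 = 8.1628 effective bits.

8.16 bits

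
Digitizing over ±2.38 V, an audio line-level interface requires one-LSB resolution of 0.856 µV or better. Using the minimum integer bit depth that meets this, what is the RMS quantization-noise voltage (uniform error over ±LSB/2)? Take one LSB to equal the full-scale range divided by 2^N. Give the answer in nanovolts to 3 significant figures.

Span: 2.38 V − (-2.38 V) = 4.76 V.
Required number of levels: 4.76/0.856 µV = 5.5607e6; smallest N with 2^N ≥ that is 23.
One LSB is 4.76 V / 8388608 = 0.56744 µV.
σ_q = LSB/√12 = 0.56744 µV/3.4641 = 164 nV.

164 nV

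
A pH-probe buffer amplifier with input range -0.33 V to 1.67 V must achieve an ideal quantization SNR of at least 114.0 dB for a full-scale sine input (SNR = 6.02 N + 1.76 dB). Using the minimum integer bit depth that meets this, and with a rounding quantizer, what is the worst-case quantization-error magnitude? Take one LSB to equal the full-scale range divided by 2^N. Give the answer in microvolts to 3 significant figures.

Range = 1.67 − (-0.33) = 2 V.
Required N = ⌈(114.0 − 1.76)/6.02⌉ = ⌈18.645⌉ = 19.
LSB = 2 V ÷ 2^19 = 2/524288 V = 3.8147 µV.
|e|_max = LSB/2 = 1.91 µV.

1.91 µV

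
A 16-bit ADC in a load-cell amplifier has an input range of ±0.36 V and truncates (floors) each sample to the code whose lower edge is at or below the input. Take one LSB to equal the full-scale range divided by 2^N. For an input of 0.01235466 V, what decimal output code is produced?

The full-scale span is 0.36 − (-0.36) = 0.72 V. LSB = 0.72 V / 2^16 ≈ 10.99 µV.
V_in − V_min = 0.01235466 − (-0.36) = 0.37235466 V.
Divide by LSB: 0.37235466 × 65536/0.72 = 33892.5486.
Truncating gives code 33892.

33892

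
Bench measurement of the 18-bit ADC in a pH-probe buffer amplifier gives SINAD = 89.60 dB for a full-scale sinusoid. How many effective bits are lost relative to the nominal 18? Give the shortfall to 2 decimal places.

3.41 bits

Effective bits = (89.60 − 1.76)/6.02 = 14.5914.
Lost resolution: 18 − 14.5914 = 3.4086 bits.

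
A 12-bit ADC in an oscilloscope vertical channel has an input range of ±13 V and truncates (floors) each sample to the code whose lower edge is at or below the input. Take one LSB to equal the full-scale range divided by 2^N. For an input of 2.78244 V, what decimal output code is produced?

2486

Range = 13 − (-13) = 26 V. LSB = 26 V / 2^12 ≈ 6.348 mV.
(V_in − V_min) × 2^12/range = (2.78244 − (-13)) × 4096/26 = 2486.341.
Floor → code = 2486.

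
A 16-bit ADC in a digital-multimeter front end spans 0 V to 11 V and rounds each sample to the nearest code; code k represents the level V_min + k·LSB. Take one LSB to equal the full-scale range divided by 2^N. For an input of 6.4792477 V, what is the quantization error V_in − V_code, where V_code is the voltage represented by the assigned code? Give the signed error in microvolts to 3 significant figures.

+30.2 µV

Range is 11 V. LSB = 11 V / 2^16 ≈ 167.8 µV.
Position in LSBs: (6.4792477 − (0)) × 65536/11 = 38602.1798; rounding gives k = 38602.
Reconstructed level: 0 + 38602 × 11/65536 V = 6.4792175293 V.
Error = V_in − V_code = 6.4792477 − (6.4792175293) = +30.2 µV.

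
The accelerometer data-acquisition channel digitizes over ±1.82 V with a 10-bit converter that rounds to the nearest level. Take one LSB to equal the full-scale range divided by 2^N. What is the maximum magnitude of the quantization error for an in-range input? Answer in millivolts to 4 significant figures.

Full-scale range = 1.82 V − (-1.82 V) = 3.64 V.
LSB = 3.64 V / 2^10 = 3.55469 mV.
|e|_max = LSB/2 = 1.777 mV.

1.777 mV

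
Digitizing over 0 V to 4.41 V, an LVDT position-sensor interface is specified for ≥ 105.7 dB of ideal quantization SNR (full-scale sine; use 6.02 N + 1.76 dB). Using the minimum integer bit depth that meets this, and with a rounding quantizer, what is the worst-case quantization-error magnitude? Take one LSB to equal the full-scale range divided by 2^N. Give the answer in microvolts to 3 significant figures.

8.41 µV

Full-scale range = 4.41 V.
Required N = ⌈(105.7 − 1.76)/6.02⌉ = ⌈17.266⌉ = 18.
Step size = 4.41/262144 V = 16.823 µV.
|e|_max = LSB/2 = 8.41 µV.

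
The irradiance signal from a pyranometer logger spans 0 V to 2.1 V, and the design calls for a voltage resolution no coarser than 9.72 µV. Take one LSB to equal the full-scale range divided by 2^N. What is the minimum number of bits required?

Span = 2.1 V.
Need 2^N ≥ 2.1 V / 9.72 µV = 216000 → N_min = 18.

18 bits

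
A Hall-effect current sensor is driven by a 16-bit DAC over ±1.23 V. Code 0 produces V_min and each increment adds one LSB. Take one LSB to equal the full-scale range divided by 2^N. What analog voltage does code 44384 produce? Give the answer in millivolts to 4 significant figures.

436.0 mV

Range = 1.23 − (-1.23) = 2.46 V. LSB = 2.46 V / 2^16.
V_out = V_min + code × LSB = -1.23 V + 44384 × 2.46 V / 65536
      = -1.23 V + 1.66603 V = 0.436025 V.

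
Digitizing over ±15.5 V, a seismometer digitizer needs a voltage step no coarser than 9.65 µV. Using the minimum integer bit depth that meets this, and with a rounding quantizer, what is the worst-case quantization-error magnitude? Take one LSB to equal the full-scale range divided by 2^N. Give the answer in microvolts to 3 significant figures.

The full-scale span is 15.5 − (-15.5) = 31 V.
31 V / 9.65 µV = 3.212e6. Since 2^21 = 2097152 and 2^22 = 4194304, N = 22.
LSB = 31 V / 2^22 = 7.3910 µV.
Max error for round-to-nearest is LSB/2 = 3.70 µV.

3.70 µV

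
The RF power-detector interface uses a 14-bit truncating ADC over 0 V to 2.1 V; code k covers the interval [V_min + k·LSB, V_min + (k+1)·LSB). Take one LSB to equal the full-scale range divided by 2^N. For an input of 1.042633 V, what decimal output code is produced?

V_FS = 2.1 V. LSB = 2.1 V / 2^14 ≈ 128.2 µV.
code = ⌊(V_in − V_min)/LSB⌋ = ⌊(V_in − V_min) × 2^14 / range⌋
     = ⌊(1.042633 − (0)) × 16384 / 2.1⌋ = ⌊1.042633 × 16384/2.1⌋
     = ⌊8134.523⌋ = 8134.

8134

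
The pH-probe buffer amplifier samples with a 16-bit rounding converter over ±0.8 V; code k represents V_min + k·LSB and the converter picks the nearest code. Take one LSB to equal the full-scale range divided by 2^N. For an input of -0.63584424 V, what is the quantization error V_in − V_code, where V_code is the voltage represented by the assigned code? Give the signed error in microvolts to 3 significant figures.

−4.40 µV

The full-scale span is 0.8 − (-0.8) = 1.6 V. LSB = 1.6 V / 2^16 ≈ 24.41 µV.
(V_in − V_min)/LSB = (-0.63584424 − (-0.8)) × 65536/1.6 = 6723.8199 → nearest code k = 6724.
Reconstructed level: -0.8 + 6724 × 1.6/65536 V = -0.63583984375 V.
V_in − V_code = -0.63584424 − (-0.63583984375) = −4.40 µV.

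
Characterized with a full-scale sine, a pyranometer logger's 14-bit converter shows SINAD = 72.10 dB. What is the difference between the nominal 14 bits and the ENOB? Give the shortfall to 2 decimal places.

2.32 bits

N_eff = (72.10 − 1.76)/6.02 = 11.6844 bits.
14 − 11.6844 = 2.32 bits below nominal.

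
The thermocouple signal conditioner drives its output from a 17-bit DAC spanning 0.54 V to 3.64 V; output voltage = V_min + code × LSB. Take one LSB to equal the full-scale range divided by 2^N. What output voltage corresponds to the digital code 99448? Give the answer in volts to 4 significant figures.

Span: 3.64 V − (0.54 V) = 3.1 V. LSB = 3.1 V / 2^17.
V_out = V_min + code × LSB = 0.54 V + 99448 × 3.1 V / 131072
      = 0.54 V + 2.35206 V = 2.89206 V.

2.892 V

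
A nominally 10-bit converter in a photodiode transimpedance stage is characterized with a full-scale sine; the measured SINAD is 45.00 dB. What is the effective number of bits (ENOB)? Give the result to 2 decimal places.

7.18 bits

Inverting SNR = 6.02 N + 1.76: N_eff = (45.00 − 1.76)/6.02 = 7.1827.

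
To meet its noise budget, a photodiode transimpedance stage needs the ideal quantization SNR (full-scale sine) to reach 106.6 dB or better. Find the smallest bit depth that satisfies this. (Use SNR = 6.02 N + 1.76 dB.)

Required N = ⌈(106.6 − 1.76)/6.02⌉ = ⌈17.415⌉ = 18.

18 bits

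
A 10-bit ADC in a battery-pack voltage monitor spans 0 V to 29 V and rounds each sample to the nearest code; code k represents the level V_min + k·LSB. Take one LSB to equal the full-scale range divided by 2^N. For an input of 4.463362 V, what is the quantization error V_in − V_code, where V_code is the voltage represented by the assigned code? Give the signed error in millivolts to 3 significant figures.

−11.2 mV

Span = 29 V. LSB = 29 V / 2^10 ≈ 28.32 mV.
Position in LSBs: (4.463362 − (0)) × 1024/29 = 157.6029; rounding gives k = 158.
Reconstructed level: 0 + 158 × 29/1024 V = 4.474609375 V.
V_in − V_code = 4.463362 − (4.474609375) = −11.2 mV.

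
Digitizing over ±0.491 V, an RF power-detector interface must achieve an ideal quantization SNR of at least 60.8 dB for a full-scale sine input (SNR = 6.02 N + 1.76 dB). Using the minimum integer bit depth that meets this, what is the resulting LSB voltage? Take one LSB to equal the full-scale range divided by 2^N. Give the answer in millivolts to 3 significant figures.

The full-scale span is 0.491 − (-0.491) = 0.982 V.
Solving 6.02 N ≥ 60.8 − 1.76: N ≥ 9.807. Round up → N = 10.
One LSB is 0.982 V / 1024 = 0.959 mV.

0.959 mV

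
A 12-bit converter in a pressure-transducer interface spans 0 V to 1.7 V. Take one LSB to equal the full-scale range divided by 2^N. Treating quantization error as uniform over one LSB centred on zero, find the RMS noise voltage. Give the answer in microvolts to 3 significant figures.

Range is 1.7 V.
Step size = 1.7/4096 V = 415.04 µV.
RMS of a uniform error over width LSB is LSB/√12 = 120 µV.

120 µV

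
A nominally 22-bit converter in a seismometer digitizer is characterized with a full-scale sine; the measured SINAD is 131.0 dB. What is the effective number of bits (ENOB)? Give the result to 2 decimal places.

Inverting SNR = 6.02 N + 1.76: N_eff = (131.0 − 1.76)/6.02 = 21.4684.

21.47 bits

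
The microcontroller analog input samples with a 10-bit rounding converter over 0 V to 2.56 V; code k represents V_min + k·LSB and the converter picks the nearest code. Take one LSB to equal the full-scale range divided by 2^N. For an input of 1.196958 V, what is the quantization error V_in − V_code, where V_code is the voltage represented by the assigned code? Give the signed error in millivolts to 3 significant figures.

Range is 2.56 V. LSB = 2.56 V / 2^10 ≈ 2.500 mV.
(V_in − V_min)/LSB = (1.196958 − (0)) × 1024/2.56 = 478.7832 → nearest code k = 479.
V_code = 0 + (479/1024) × 2.56 = 1.197500000 V.
e = 1.196958 − (1.197500000) = −0.542 mV.

−0.542 mV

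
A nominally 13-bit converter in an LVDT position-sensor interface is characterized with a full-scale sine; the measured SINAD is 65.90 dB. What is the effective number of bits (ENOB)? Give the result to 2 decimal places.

ENOB = (SINAD − 1.76) / 6.02 = (65.90 − 1.76) / 6.02 = 64.14 / 6.02 = 10.6545.

10.65 bits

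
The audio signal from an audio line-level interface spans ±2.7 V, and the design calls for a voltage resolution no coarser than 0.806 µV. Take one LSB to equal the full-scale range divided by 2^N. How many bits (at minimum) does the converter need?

Full-scale range = 2.7 V − (-2.7 V) = 5.4 V.
Required number of levels: 5.4/0.806 µV = 6.6998e6; smallest N with 2^N ≥ that is 23.

23 bits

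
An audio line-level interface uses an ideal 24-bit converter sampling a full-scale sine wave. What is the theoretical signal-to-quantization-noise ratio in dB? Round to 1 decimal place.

Ideal quantization SNR: 6.02 × 24 + 1.76 dB = 146.2 dB.

146.2 dB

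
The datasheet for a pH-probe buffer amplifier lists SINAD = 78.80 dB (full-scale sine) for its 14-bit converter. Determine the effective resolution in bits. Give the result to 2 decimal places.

12.80 bits

Inverting SNR = 6.02 N + 1.76: N_eff = (78.80 − 1.76)/6.02 = 12.7973.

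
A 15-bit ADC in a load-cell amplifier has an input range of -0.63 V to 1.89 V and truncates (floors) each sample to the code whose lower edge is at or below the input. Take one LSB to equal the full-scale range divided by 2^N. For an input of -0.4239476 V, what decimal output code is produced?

The full-scale span is 1.89 − (-0.63) = 2.52 V. LSB = 2.52 V / 2^15 ≈ 76.90 µV.
V_in − V_min = -0.4239476 − (-0.63) = 0.2060524 V.
Divide by LSB: 0.2060524 × 32768/2.52 = 2679.3353.
Truncating gives code 2679.

2679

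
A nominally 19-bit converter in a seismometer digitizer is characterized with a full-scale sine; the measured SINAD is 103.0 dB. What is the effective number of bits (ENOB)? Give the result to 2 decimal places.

(103.0 − 1.76) / 6.02 = 101.24/6.02 = 16.8173 effective bits.

16.82 bits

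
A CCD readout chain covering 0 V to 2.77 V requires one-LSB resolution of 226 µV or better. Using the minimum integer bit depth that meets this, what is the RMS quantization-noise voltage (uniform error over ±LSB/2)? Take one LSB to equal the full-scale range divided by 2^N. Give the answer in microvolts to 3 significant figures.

48.8 µV

Full-scale range = 2.77 V.
Required number of levels: 2.77/226 µV = 12257; smallest N with 2^N ≥ that is 14.
LSB = 2.77 V / 2^14 = 169.07 µV.
σ_q = LSB/√12 = 169.07 µV/3.4641 = 48.8 µV.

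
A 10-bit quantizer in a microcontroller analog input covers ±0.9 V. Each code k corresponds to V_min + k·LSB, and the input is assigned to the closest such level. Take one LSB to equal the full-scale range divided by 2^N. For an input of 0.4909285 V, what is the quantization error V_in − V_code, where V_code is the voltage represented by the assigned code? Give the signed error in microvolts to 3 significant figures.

+499 µV

Full-scale range = 0.9 V − (-0.9 V) = 1.8 V. LSB = 1.8 V / 2^10 ≈ 1.758 mV.
Position in LSBs: (0.4909285 − (-0.9)) × 1024/1.8 = 791.2838; rounding gives k = 791.
Reconstructed level: -0.9 + 791 × 1.8/1024 V = 0.4904296875 V.
Error = V_in − V_code = 0.4909285 − (0.4904296875) = +499 µV.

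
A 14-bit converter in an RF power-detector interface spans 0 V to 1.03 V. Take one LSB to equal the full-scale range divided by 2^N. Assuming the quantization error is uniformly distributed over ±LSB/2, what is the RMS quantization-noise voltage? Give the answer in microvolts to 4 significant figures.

18.15 µV

V_FS = 1.03 V.
LSB = 1.03 V / 2^14 = 62.8662 µV.
V_rms = LSB/√12 = 62.8662 µV / √12 = 18.15 µV.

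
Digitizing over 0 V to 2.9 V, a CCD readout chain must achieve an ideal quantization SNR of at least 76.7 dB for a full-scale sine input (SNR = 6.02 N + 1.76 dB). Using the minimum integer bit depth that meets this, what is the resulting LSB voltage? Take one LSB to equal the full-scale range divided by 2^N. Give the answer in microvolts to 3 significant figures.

354 µV

Range is 2.9 V.
Solving 6.02 N ≥ 76.7 − 1.76: N ≥ 12.449. Round up → N = 13.
Step size = 2.9/8192 V = 354 µV.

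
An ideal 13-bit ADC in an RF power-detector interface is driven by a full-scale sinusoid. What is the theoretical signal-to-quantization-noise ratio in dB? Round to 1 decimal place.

80.0 dB

SNR = 6.02·13 + 1.76 = 80.02 dB.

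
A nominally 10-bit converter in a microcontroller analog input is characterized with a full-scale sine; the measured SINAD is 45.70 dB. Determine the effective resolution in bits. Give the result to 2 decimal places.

Inverting SNR = 6.02 N + 1.76: N_eff = (45.70 − 1.76)/6.02 = 7.2990.

7.30 bits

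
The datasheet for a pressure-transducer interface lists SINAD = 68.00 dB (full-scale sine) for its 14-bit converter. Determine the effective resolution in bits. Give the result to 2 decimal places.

11.00 bits

Inverting SNR = 6.02 N + 1.76: N_eff = (68.00 − 1.76)/6.02 = 11.0033.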